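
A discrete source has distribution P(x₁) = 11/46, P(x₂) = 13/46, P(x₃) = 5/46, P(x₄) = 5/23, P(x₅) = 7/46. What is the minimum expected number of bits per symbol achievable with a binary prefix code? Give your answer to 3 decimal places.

Repeatedly combine the two least-probable nodes; the expected code length is the sum of the merged weights.
merge 5/46 + 7/46 → 6/23
merge 5/23 + 11/46 → 21/46
merge 6/23 + 13/46 → 25/46
merge 21/46 + 25/46 → 1
L = 6/23 + 21/46 + 25/46 + 1 = 52/23 ≈ 2.261 bits/symbol.

2.261 bits/symbol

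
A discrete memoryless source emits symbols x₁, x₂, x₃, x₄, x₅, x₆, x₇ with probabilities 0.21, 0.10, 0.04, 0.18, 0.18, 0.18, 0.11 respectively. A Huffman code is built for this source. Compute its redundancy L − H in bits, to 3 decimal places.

0.073 bits

Entropy H = −Σ p log₂ p ≈ 2.6770 bits.
Huffman merges: 1/25+1/10→7/50; 11/100+7/50→1/4; 9/50+9/50→9/25; 9/50+21/100→39/100; 1/4+9/25→61/100; 39/100+61/100→1. L = 11/4 ≈ 2.7500.
L − H = 2.7500 − 2.6770 = 0.073 bits.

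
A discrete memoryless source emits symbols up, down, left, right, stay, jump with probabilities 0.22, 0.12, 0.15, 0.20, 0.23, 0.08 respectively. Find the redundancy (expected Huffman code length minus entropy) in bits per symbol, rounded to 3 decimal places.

Entropy H = −Σ p log₂ p ≈ 2.5017 bits.
Huffman merges: 2/25+3/25→1/5; 3/20+1/5→7/20; 1/5+11/50→21/50; 23/100+7/20→29/50; 21/50+29/50→1. L = 51/20 ≈ 2.5500.
L − H = 2.5500 − 2.5017 = 0.048 bits.

0.048 bits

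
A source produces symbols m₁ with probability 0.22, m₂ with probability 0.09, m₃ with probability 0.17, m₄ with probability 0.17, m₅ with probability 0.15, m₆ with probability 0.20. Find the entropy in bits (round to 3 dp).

2.537 bits

H = −Σ pᵢ log₂ pᵢ.
−0.22·log₂(0.22) = 0.4806
−0.09·log₂(0.09) = 0.3127
−0.17·log₂(0.17) = 0.4346
−0.17·log₂(0.17) = 0.4346
−0.15·log₂(0.15) = 0.4105
−0.20·log₂(0.20) = 0.4644
Sum ≈ 2.5373 → 2.537 bits.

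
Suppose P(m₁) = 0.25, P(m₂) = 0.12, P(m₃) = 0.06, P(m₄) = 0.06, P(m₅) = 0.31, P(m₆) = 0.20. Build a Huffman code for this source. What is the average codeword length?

2.36 bits/symbol

Repeatedly combine the two least-probable nodes; the expected code length is the sum of the merged weights.
merge 3/50 + 3/50 → 3/25
merge 3/25 + 3/25 → 6/25
merge 1/5 + 6/25 → 11/25
merge 1/4 + 31/100 → 14/25
merge 11/25 + 14/25 → 1
L = 3/25 + 6/25 + 11/25 + 14/25 + 1 = 59/25 = 2.36 bits/symbol.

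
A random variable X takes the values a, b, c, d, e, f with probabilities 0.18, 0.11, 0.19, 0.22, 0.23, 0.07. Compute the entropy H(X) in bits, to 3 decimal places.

2.488 bits

H = −Σ pᵢ log₂ pᵢ.
−0.18·log₂(0.18) = 0.4453
−0.11·log₂(0.11) = 0.3503
−0.19·log₂(0.19) = 0.4552
−0.22·log₂(0.22) = 0.4806
−0.23·log₂(0.23) = 0.4877
−0.07·log₂(0.07) = 0.2686
Sum ≈ 2.4876 → 2.488 bits.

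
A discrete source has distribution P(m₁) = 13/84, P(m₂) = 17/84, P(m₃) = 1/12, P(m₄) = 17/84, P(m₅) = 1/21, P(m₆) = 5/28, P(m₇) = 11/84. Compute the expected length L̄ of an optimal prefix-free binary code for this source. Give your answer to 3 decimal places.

Repeatedly combine the two least-probable nodes; the expected code length is the sum of the merged weights.
merge 1/21 + 1/12 → 11/84
merge 11/84 + 11/84 → 11/42
merge 13/84 + 5/28 → 1/3
merge 17/84 + 17/84 → 17/42
merge 11/42 + 1/3 → 25/42
merge 17/42 + 25/42 → 1
L = 11/84 + 11/42 + 1/3 + 17/42 + 25/42 + 1 = 229/84 ≈ 2.726 bits/symbol.

2.726 bits/symbol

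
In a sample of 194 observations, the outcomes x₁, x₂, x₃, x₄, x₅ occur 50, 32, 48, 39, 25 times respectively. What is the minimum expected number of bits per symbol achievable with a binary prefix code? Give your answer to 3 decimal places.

Probabilities are the counts divided by 194.
Repeatedly combine the two least-probable nodes; the expected code length is the sum of the merged weights.
merge 25/194 + 16/97 → 57/194
merge 39/194 + 24/97 → 87/194
merge 25/97 + 57/194 → 107/194
merge 87/194 + 107/194 → 1
L = 57/194 + 87/194 + 107/194 + 1 = 445/194 ≈ 2.294 bits/symbol.

2.294 bits/symbol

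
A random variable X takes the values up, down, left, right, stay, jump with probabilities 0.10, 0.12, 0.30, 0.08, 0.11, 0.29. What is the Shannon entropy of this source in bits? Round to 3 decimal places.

H = −Σ pᵢ log₂ pᵢ.
−0.10·log₂(0.10) = 0.3322
−0.12·log₂(0.12) = 0.3671
−0.30·log₂(0.30) = 0.5211
−0.08·log₂(0.08) = 0.2915
−0.11·log₂(0.11) = 0.3503
−0.29·log₂(0.29) = 0.5179
Sum ≈ 2.3800 → 2.380 bits.

2.380 bits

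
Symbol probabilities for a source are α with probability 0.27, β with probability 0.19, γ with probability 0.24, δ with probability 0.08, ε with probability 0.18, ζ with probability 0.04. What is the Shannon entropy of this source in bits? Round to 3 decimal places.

2.382 bits

H = −Σ pᵢ log₂ pᵢ.
−0.27·log₂(0.27) = 0.5100
−0.19·log₂(0.19) = 0.4552
−0.24·log₂(0.24) = 0.4941
−0.08·log₂(0.08) = 0.2915
−0.18·log₂(0.18) = 0.4453
−0.04·log₂(0.04) = 0.1858
Sum ≈ 2.3820 → 2.382 bits.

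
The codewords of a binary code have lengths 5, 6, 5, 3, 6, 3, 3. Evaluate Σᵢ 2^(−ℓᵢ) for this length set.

With common denominator 2^6 = 64: Σ 2^(−ℓᵢ) = 2/64 + 1/64 + 2/64 + 8/64 + 1/64 + 8/64 + 8/64 = 30/64 = 0.46875.

0.46875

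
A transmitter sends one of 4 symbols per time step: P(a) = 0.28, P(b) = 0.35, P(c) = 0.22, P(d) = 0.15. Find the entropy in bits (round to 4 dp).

H = −Σ pᵢ log₂ pᵢ.
−0.28·log₂(0.28) = 0.5142
−0.35·log₂(0.35) = 0.5301
−0.22·log₂(0.22) = 0.4806
−0.15·log₂(0.15) = 0.4105
Sum ≈ 1.9354 → 1.9354 bits.

1.9354 bits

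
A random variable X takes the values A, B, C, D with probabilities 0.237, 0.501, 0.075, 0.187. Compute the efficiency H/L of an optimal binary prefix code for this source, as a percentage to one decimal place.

Entropy H = −Σ p log₂ p ≈ 1.7244 bits.
Huffman merges: 3/40+187/1000→131/500; 237/1000+131/500→499/1000; 499/1000+501/1000→1. L = 1761/1000 ≈ 1.7610.
Efficiency = H/L = 1.7244/1.7610 = 97.9%.

97.9%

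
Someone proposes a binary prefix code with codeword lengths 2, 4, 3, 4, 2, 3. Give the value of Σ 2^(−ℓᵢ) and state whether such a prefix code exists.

With common denominator 2^4 = 16: Σ 2^(−ℓᵢ) = 4/16 + 1/16 + 2/16 + 1/16 + 4/16 + 2/16 = 14/16 = 0.875.
Kraft's inequality requires Σ ≤ 1; here Σ = 0.875 ≤ 1, so such a prefix code exists.

0.875; yes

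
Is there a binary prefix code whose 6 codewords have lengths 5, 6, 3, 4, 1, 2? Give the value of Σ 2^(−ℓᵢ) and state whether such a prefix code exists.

0.984375; yes

With common denominator 2^6 = 64: Σ 2^(−ℓᵢ) = 2/64 + 1/64 + 8/64 + 4/64 + 32/64 + 16/64 = 63/64 = 0.984375.
Kraft's inequality requires Σ ≤ 1; here Σ = 0.984375 ≤ 1, so such a prefix code exists.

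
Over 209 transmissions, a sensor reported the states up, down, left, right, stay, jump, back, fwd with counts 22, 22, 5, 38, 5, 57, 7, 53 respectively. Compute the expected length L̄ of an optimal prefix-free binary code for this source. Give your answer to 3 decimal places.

2.603 bits/symbol

Probabilities are the counts divided by 209.
Repeatedly combine the two least-probable nodes; the expected code length is the sum of the merged weights.
merge 5/209 + 5/209 → 10/209
merge 7/209 + 10/209 → 17/209
merge 17/209 + 2/19 → 39/209
merge 2/19 + 2/11 → 60/209
merge 39/209 + 53/209 → 92/209
merge 3/11 + 60/209 → 117/209
merge 92/209 + 117/209 → 1
L = 10/209 + 17/209 + 39/209 + 60/209 + 92/209 + 117/209 + 1 = 544/209 ≈ 2.603 bits/symbol.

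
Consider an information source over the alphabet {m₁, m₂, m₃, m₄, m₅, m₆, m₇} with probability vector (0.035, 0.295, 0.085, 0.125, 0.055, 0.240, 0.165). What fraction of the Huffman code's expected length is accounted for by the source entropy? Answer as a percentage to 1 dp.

Entropy H = −Σ p log₂ p ≈ 2.5193 bits.
Huffman merges: 7/200+11/200→9/100; 17/200+9/100→7/40; 1/8+33/200→29/100; 7/40+6/25→83/200; 29/100+59/200→117/200; 83/200+117/200→1. L = 511/200 ≈ 2.5550.
Efficiency = H/L = 2.5193/2.5550 = 98.6%.

98.6%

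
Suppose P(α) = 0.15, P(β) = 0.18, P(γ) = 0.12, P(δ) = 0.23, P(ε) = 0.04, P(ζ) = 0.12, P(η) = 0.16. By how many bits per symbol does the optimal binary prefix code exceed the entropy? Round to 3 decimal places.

Entropy H = −Σ p log₂ p ≈ 2.6864 bits.
Huffman merges: 1/25+3/25→4/25; 3/25+3/20→27/100; 4/25+4/25→8/25; 9/50+23/100→41/100; 27/100+8/25→59/100; 41/100+59/100→1. L = 11/4 ≈ 2.7500.
L − H = 2.7500 − 2.6864 = 0.064 bits.

0.064 bits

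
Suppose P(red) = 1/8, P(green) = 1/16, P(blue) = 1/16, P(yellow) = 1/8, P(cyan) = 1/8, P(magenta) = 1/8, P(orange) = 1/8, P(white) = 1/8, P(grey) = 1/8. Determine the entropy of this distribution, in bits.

3.125 bits

Each probability is a power of 1/2, so log₂(1/p) is an integer.
H = Σ p·log₂(1/p) = 1/8·3 + 1/16·4 + 1/16·4 + 1/8·3 + 1/8·3 + 1/8·3 + 1/8·3 + 1/8·3 + 1/8·3 = 3.125 bits.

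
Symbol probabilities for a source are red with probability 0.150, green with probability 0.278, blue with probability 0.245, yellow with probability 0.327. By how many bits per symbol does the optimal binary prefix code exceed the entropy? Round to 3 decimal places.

Entropy H = −Σ p log₂ p ≈ 1.9484 bits.
Huffman merges: 3/20+49/200→79/200; 139/500+327/1000→121/200; 79/200+121/200→1. L = 2 ≈ 2.0000.
L − H = 2.0000 − 1.9484 = 0.052 bits.

0.052 bits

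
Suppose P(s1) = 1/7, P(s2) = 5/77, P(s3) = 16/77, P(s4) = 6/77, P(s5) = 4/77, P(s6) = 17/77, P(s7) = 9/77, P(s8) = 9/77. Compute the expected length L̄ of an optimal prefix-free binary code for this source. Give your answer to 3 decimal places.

2.883 bits/symbol

Repeatedly combine the two least-probable nodes; the expected code length is the sum of the merged weights.
merge 4/77 + 5/77 → 9/77
merge 6/77 + 9/77 → 15/77
merge 9/77 + 9/77 → 18/77
merge 1/7 + 15/77 → 26/77
merge 16/77 + 17/77 → 3/7
merge 18/77 + 26/77 → 4/7
merge 3/7 + 4/7 → 1
L = 9/77 + 15/77 + 18/77 + 26/77 + 3/7 + 4/7 + 1 = 222/77 ≈ 2.883 bits/symbol.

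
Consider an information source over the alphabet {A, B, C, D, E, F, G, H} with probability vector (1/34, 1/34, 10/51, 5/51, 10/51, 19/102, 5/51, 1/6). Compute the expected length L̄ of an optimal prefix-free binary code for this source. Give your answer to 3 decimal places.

2.824 bits/symbol

Repeatedly combine the two least-probable nodes; the expected code length is the sum of the merged weights.
merge 1/34 + 1/34 → 1/17
merge 1/17 + 5/51 → 8/51
merge 5/51 + 8/51 → 13/51
merge 1/6 + 19/102 → 6/17
merge 10/51 + 10/51 → 20/51
merge 13/51 + 6/17 → 31/51
merge 20/51 + 31/51 → 1
L = 1/17 + 8/51 + 13/51 + 6/17 + 20/51 + 31/51 + 1 = 48/17 ≈ 2.824 bits/symbol.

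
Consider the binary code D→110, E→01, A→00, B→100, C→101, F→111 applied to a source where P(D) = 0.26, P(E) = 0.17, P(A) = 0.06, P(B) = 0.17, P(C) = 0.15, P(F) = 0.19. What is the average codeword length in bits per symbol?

2.77 bits/symbol

L̄ = Σ pᵢ·ℓᵢ = 0.26·3 + 0.17·2 + 0.06·2 + 0.17·3 + 0.15·3 + 0.19·3 = 2.77 bits/symbol.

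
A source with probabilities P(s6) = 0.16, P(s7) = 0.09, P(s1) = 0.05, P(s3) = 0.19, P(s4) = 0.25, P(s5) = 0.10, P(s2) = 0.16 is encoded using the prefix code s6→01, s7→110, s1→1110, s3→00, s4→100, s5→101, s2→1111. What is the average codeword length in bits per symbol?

L̄ = Σ pᵢ·ℓᵢ = 0.16·2 + 0.09·3 + 0.05·4 + 0.19·2 + 0.25·3 + 0.10·3 + 0.16·4 = 2.86 bits/symbol.

2.86 bits/symbol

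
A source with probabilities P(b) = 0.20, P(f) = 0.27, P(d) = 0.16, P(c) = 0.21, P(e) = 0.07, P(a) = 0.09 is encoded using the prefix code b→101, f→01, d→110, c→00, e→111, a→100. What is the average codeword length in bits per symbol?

2.52 bits/symbol

L̄ = Σ pᵢ·ℓᵢ = 0.20·3 + 0.27·2 + 0.16·3 + 0.21·2 + 0.07·3 + 0.09·3 = 2.52 bits/symbol.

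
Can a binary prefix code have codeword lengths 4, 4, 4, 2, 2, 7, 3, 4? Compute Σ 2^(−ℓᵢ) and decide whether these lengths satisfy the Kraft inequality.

With common denominator 2^7 = 128: Σ 2^(−ℓᵢ) = 8/128 + 8/128 + 8/128 + 32/128 + 32/128 + 1/128 + 16/128 + 8/128 = 113/128 = 0.8828125.
Kraft's inequality requires Σ ≤ 1; here Σ = 0.8828125 ≤ 1, so such a prefix code exists.

0.8828125; yes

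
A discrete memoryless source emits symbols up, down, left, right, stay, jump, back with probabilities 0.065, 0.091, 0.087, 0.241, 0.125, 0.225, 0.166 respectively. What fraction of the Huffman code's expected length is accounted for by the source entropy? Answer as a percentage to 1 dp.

Entropy H = −Σ p log₂ p ≈ 2.6615 bits.
Huffman merges: 13/200+87/1000→19/125; 91/1000+1/8→27/125; 19/125+83/500→159/500; 27/125+9/40→441/1000; 241/1000+159/500→559/1000; 441/1000+559/1000→1. L = 1343/500 ≈ 2.6860.
Efficiency = H/L = 2.6615/2.6860 = 99.1%.

99.1%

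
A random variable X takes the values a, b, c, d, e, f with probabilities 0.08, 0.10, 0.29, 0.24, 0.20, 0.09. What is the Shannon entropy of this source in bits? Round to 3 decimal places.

H = −Σ pᵢ log₂ pᵢ.
−0.08·log₂(0.08) = 0.2915
−0.10·log₂(0.10) = 0.3322
−0.29·log₂(0.29) = 0.5179
−0.24·log₂(0.24) = 0.4941
−0.20·log₂(0.20) = 0.4644
−0.09·log₂(0.09) = 0.3127
Sum ≈ 2.4128 → 2.413 bits.

2.413 bits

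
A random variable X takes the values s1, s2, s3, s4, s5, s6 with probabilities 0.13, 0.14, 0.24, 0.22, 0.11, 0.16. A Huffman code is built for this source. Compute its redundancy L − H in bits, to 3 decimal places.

Entropy H = −Σ p log₂ p ≈ 2.5278 bits.
Huffman merges: 11/100+13/100→6/25; 7/50+4/25→3/10; 11/50+6/25→23/50; 6/25+3/10→27/50; 23/50+27/50→1. L = 127/50 ≈ 2.5400.
L − H = 2.5400 − 2.5278 = 0.012 bits.

0.012 bits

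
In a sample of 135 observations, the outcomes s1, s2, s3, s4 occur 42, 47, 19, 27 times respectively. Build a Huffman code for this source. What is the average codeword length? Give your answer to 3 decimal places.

Probabilities are the counts divided by 135.
Repeatedly combine the two least-probable nodes; the expected code length is the sum of the merged weights.
merge 19/135 + 1/5 → 46/135
merge 14/45 + 46/135 → 88/135
merge 47/135 + 88/135 → 1
L = 46/135 + 88/135 + 1 = 269/135 ≈ 1.993 bits/symbol.

1.993 bits/symbol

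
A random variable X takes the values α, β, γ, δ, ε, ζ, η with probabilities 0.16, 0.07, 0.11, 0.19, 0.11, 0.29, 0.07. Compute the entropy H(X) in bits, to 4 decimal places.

H = −Σ pᵢ log₂ pᵢ.
−0.16·log₂(0.16) = 0.4230
−0.07·log₂(0.07) = 0.2686
−0.11·log₂(0.11) = 0.3503
−0.19·log₂(0.19) = 0.4552
−0.11·log₂(0.11) = 0.3503
−0.29·log₂(0.29) = 0.5179
−0.07·log₂(0.07) = 0.2686
Sum ≈ 2.6338 → 2.6338 bits.

2.6338 bits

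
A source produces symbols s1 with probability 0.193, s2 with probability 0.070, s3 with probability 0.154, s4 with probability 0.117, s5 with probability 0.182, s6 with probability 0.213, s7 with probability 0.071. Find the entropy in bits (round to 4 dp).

2.6979 bits

H = −Σ pᵢ log₂ pᵢ.
−0.193·log₂(0.193) = 0.4581
−0.070·log₂(0.070) = 0.2686
−0.154·log₂(0.154) = 0.4156
−0.117·log₂(0.117) = 0.3622
−0.182·log₂(0.182) = 0.4474
−0.213·log₂(0.213) = 0.4752
−0.071·log₂(0.071) = 0.2709
Sum ≈ 2.6979 → 2.6979 bits.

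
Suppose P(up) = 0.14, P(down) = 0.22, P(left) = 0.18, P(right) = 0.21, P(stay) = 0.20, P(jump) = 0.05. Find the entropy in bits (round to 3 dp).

2.476 bits

H = −Σ pᵢ log₂ pᵢ.
−0.14·log₂(0.14) = 0.3971
−0.22·log₂(0.22) = 0.4806
−0.18·log₂(0.18) = 0.4453
−0.21·log₂(0.21) = 0.4728
−0.20·log₂(0.20) = 0.4644
−0.05·log₂(0.05) = 0.2161
Sum ≈ 2.4763 → 2.476 bits.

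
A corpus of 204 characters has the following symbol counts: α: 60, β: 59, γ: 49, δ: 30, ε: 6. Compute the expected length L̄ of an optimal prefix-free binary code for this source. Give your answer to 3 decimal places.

Probabilities are the counts divided by 204.
Repeatedly combine the two least-probable nodes; the expected code length is the sum of the merged weights.
merge 1/34 + 5/34 → 3/17
merge 3/17 + 49/204 → 5/12
merge 59/204 + 5/17 → 7/12
merge 5/12 + 7/12 → 1
L = 3/17 + 5/12 + 7/12 + 1 = 37/17 ≈ 2.176 bits/symbol.

2.176 bits/symbol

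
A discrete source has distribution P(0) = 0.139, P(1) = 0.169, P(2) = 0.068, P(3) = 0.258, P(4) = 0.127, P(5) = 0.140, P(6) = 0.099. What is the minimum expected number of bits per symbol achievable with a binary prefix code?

2.74 bits/symbol

Repeatedly combine the two least-probable nodes; the expected code length is the sum of the merged weights.
merge 17/250 + 99/1000 → 167/1000
merge 127/1000 + 139/1000 → 133/500
merge 7/50 + 167/1000 → 307/1000
merge 169/1000 + 129/500 → 427/1000
merge 133/500 + 307/1000 → 573/1000
merge 427/1000 + 573/1000 → 1
L = 167/1000 + 133/500 + 307/1000 + 427/1000 + 573/1000 + 1 = 137/50 = 2.74 bits/symbol.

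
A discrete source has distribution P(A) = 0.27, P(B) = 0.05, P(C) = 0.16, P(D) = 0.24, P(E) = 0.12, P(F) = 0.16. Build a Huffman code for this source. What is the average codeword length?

Repeatedly combine the two least-probable nodes; the expected code length is the sum of the merged weights.
merge 1/20 + 3/25 → 17/100
merge 4/25 + 4/25 → 8/25
merge 17/100 + 6/25 → 41/100
merge 27/100 + 8/25 → 59/100
merge 41/100 + 59/100 → 1
L = 17/100 + 8/25 + 41/100 + 59/100 + 1 = 249/100 = 2.49 bits/symbol.

2.49 bits/symbol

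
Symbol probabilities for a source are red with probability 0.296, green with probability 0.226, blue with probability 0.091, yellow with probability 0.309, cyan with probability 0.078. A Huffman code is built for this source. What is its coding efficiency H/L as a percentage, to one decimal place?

Entropy H = −Σ p log₂ p ≈ 2.1301 bits.
Huffman merges: 39/500+91/1000→169/1000; 169/1000+113/500→79/200; 37/125+309/1000→121/200; 79/200+121/200→1. L = 2169/1000 ≈ 2.1690.
Efficiency = H/L = 2.1301/2.1690 = 98.2%.

98.2%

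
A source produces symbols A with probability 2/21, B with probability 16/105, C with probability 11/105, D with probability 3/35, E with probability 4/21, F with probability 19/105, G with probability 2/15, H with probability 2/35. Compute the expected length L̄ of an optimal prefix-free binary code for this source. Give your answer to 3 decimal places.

2.952 bits/symbol

Repeatedly combine the two least-probable nodes; the expected code length is the sum of the merged weights.
merge 2/35 + 3/35 → 1/7
merge 2/21 + 11/105 → 1/5
merge 2/15 + 1/7 → 29/105
merge 16/105 + 19/105 → 1/3
merge 4/21 + 1/5 → 41/105
merge 29/105 + 1/3 → 64/105
merge 41/105 + 64/105 → 1
L = 1/7 + 1/5 + 29/105 + 1/3 + 41/105 + 64/105 + 1 = 62/21 ≈ 2.952 bits/symbol.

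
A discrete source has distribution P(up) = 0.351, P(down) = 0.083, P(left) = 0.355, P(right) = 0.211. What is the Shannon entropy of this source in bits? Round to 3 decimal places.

1.832 bits

H = −Σ pᵢ log₂ pᵢ.
−0.351·log₂(0.351) = 0.5302
−0.083·log₂(0.083) = 0.2980
−0.355·log₂(0.355) = 0.5304
−0.211·log₂(0.211) = 0.4736
Sum ≈ 1.8322 → 1.832 bits.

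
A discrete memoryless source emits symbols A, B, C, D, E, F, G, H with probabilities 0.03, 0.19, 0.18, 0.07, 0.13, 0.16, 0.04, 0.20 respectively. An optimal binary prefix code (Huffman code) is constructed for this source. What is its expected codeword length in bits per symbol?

Repeatedly combine the two least-probable nodes; the expected code length is the sum of the merged weights.
merge 3/100 + 1/25 → 7/100
merge 7/100 + 7/100 → 7/50
merge 13/100 + 7/50 → 27/100
merge 4/25 + 9/50 → 17/50
merge 19/100 + 1/5 → 39/100
merge 27/100 + 17/50 → 61/100
merge 39/100 + 61/100 → 1
L = 7/100 + 7/50 + 27/100 + 17/50 + 39/100 + 61/100 + 1 = 141/50 = 2.82 bits/symbol.

2.82 bits/symbol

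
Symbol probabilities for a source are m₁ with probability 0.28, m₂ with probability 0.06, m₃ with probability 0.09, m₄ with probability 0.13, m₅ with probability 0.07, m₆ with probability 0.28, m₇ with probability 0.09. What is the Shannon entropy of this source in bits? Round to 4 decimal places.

2.5485 bits

H = −Σ pᵢ log₂ pᵢ.
−0.28·log₂(0.28) = 0.5142
−0.06·log₂(0.06) = 0.2435
−0.09·log₂(0.09) = 0.3127
−0.13·log₂(0.13) = 0.3826
−0.07·log₂(0.07) = 0.2686
−0.28·log₂(0.28) = 0.5142
−0.09·log₂(0.09) = 0.3127
Sum ≈ 2.5485 → 2.5485 bits.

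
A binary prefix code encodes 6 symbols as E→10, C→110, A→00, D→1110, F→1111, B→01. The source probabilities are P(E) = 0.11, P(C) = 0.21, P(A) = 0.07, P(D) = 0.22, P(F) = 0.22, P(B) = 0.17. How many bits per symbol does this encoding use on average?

3.09 bits/symbol

L̄ = Σ pᵢ·ℓᵢ = 0.11·2 + 0.21·3 + 0.07·2 + 0.22·4 + 0.22·4 + 0.17·2 = 3.09 bits/symbol.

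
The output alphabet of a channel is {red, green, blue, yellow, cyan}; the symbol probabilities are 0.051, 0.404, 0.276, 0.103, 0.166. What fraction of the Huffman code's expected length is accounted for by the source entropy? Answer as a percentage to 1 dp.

98.0%

Entropy H = −Σ p log₂ p ≈ 2.0277 bits.
Huffman merges: 51/1000+103/1000→77/500; 77/500+83/500→8/25; 69/250+8/25→149/250; 101/250+149/250→1. L = 207/100 ≈ 2.0700.
Efficiency = H/L = 2.0277/2.0700 = 98.0%.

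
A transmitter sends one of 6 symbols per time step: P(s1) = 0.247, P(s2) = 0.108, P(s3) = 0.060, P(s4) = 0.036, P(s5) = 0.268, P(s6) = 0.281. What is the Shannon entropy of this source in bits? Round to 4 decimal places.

2.2850 bits

H = −Σ pᵢ log₂ pᵢ.
−0.247·log₂(0.247) = 0.4983
−0.108·log₂(0.108) = 0.3468
−0.060·log₂(0.060) = 0.2435
−0.036·log₂(0.036) = 0.1727
−0.268·log₂(0.268) = 0.5091
−0.281·log₂(0.281) = 0.5146
Sum ≈ 2.2850 → 2.2850 bits.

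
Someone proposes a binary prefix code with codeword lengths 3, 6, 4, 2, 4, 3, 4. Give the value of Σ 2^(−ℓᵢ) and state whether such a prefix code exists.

With common denominator 2^6 = 64: Σ 2^(−ℓᵢ) = 8/64 + 1/64 + 4/64 + 16/64 + 4/64 + 8/64 + 4/64 = 45/64 = 0.703125.
Kraft's inequality requires Σ ≤ 1; here Σ = 0.703125 ≤ 1, so such a prefix code exists.

0.703125; yes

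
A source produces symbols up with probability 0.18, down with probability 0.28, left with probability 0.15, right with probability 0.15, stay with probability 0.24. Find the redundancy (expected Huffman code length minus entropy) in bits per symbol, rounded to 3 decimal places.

Entropy H = −Σ p log₂ p ≈ 2.2748 bits.
Huffman merges: 3/20+3/20→3/10; 9/50+6/25→21/50; 7/25+3/10→29/50; 21/50+29/50→1. L = 23/10 ≈ 2.3000.
L − H = 2.3000 − 2.2748 = 0.025 bits.

0.025 bits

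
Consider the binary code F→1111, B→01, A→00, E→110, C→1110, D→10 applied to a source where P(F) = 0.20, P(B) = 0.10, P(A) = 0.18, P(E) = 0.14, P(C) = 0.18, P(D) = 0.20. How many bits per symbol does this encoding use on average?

L̄ = Σ pᵢ·ℓᵢ = 0.20·4 + 0.10·2 + 0.18·2 + 0.14·3 + 0.18·4 + 0.20·2 = 2.9 bits/symbol.

2.9 bits/symbol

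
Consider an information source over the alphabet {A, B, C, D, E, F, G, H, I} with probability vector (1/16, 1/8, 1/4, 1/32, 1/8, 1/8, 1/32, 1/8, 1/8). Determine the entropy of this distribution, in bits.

Each probability is a power of 1/2, so log₂(1/p) is an integer.
H = Σ p·log₂(1/p) = 1/16·4 + 1/8·3 + 1/4·2 + 1/32·5 + 1/8·3 + 1/8·3 + 1/32·5 + 1/8·3 + 1/8·3 = 2.9375 bits.

2.9375 bits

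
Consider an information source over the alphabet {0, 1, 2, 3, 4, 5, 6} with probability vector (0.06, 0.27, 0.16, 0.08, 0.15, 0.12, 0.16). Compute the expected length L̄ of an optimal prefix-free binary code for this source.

Repeatedly combine the two least-probable nodes; the expected code length is the sum of the merged weights.
merge 3/50 + 2/25 → 7/50
merge 3/25 + 7/50 → 13/50
merge 3/20 + 4/25 → 31/100
merge 4/25 + 13/50 → 21/50
merge 27/100 + 31/100 → 29/50
merge 21/50 + 29/50 → 1
L = 7/50 + 13/50 + 31/100 + 21/50 + 29/50 + 1 = 271/100 = 2.71 bits/symbol.

2.71 bits/symbol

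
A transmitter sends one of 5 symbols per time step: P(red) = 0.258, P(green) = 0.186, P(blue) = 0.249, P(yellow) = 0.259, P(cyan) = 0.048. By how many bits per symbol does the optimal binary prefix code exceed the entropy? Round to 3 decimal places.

0.064 bits

Entropy H = −Σ p log₂ p ≈ 2.1701 bits.
Huffman merges: 6/125+93/500→117/500; 117/500+249/1000→483/1000; 129/500+259/1000→517/1000; 483/1000+517/1000→1. L = 1117/500 ≈ 2.2340.
L − H = 2.2340 − 2.1701 = 0.064 bits.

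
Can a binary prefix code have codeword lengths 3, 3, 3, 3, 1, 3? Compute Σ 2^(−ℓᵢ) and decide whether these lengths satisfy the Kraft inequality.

1.125; no

With common denominator 2^3 = 8: Σ 2^(−ℓᵢ) = 1/8 + 1/8 + 1/8 + 1/8 + 4/8 + 1/8 = 9/8 = 1.125.
Kraft's inequality requires Σ ≤ 1; here Σ = 1.125 > 1, so no such prefix code exists.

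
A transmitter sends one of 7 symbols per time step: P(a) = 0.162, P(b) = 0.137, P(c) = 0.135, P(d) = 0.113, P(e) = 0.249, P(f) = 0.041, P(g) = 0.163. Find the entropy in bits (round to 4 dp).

H = −Σ pᵢ log₂ pᵢ.
−0.162·log₂(0.162) = 0.4254
−0.137·log₂(0.137) = 0.3929
−0.135·log₂(0.135) = 0.3900
−0.113·log₂(0.113) = 0.3555
−0.249·log₂(0.249) = 0.4994
−0.041·log₂(0.041) = 0.1889
−0.163·log₂(0.163) = 0.4266
Sum ≈ 2.6787 → 2.6787 bits.

2.6787 bits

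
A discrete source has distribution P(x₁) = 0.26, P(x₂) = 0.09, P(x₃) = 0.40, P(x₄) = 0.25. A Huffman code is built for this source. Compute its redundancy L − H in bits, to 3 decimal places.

0.093 bits

Entropy H = −Σ p log₂ p ≈ 1.8467 bits.
Huffman merges: 9/100+1/4→17/50; 13/50+17/50→3/5; 2/5+3/5→1. L = 97/50 ≈ 1.9400.
L − H = 1.9400 − 1.8467 = 0.093 bits.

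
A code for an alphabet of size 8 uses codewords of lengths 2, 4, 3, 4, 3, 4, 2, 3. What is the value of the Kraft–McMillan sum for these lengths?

1.0625

With common denominator 2^4 = 16: Σ 2^(−ℓᵢ) = 4/16 + 1/16 + 2/16 + 1/16 + 2/16 + 1/16 + 4/16 + 2/16 = 17/16 = 1.0625.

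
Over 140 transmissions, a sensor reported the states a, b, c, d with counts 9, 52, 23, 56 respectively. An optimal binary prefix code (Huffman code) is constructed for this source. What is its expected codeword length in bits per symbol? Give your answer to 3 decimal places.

1.829 bits/symbol

Probabilities are the counts divided by 140.
Repeatedly combine the two least-probable nodes; the expected code length is the sum of the merged weights.
merge 9/140 + 23/140 → 8/35
merge 8/35 + 13/35 → 3/5
merge 2/5 + 3/5 → 1
L = 8/35 + 3/5 + 1 = 64/35 ≈ 1.829 bits/symbol.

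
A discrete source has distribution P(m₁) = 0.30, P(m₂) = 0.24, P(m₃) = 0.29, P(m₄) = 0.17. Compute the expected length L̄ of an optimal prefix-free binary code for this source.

2 bits/symbol

Repeatedly combine the two least-probable nodes; the expected code length is the sum of the merged weights.
merge 17/100 + 6/25 → 41/100
merge 29/100 + 3/10 → 59/100
merge 41/100 + 59/100 → 1
L = 41/100 + 59/100 + 1 = 2 bits/symbol.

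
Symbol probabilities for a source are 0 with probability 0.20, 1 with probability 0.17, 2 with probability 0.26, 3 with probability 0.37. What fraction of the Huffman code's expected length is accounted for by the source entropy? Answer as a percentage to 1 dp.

Entropy H = −Σ p log₂ p ≈ 1.9350 bits.
Huffman merges: 17/100+1/5→37/100; 13/50+37/100→63/100; 37/100+63/100→1. L = 2 ≈ 2.0000.
Efficiency = H/L = 1.9350/2.0000 = 96.7%.

96.7%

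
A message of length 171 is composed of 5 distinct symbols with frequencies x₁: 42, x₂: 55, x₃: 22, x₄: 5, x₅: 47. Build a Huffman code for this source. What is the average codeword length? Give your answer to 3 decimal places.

2.158 bits/symbol

Probabilities are the counts divided by 171.
Repeatedly combine the two least-probable nodes; the expected code length is the sum of the merged weights.
merge 5/171 + 22/171 → 3/19
merge 3/19 + 14/57 → 23/57
merge 47/171 + 55/171 → 34/57
merge 23/57 + 34/57 → 1
L = 3/19 + 23/57 + 34/57 + 1 = 41/19 ≈ 2.158 bits/symbol.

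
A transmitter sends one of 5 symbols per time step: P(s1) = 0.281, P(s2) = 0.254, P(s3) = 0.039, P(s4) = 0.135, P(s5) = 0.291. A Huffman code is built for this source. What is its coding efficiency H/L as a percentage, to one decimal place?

Entropy H = −Σ p log₂ p ≈ 2.1076 bits.
Huffman merges: 39/1000+27/200→87/500; 87/500+127/500→107/250; 281/1000+291/1000→143/250; 107/250+143/250→1. L = 1087/500 ≈ 2.1740.
Efficiency = H/L = 2.1076/2.1740 = 96.9%.

96.9%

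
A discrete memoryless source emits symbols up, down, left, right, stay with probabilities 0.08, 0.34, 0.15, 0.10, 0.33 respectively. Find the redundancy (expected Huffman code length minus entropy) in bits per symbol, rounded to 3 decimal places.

Entropy H = −Σ p log₂ p ≈ 2.0912 bits.
Huffman merges: 2/25+1/10→9/50; 3/20+9/50→33/100; 33/100+33/100→33/50; 17/50+33/50→1. L = 217/100 ≈ 2.1700.
L − H = 2.1700 − 2.0912 = 0.079 bits.

0.079 bits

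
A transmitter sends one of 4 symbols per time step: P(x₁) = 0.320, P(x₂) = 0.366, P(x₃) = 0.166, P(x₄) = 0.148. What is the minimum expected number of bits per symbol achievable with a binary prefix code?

1.948 bits/symbol

Repeatedly combine the two least-probable nodes; the expected code length is the sum of the merged weights.
merge 37/250 + 83/500 → 157/500
merge 157/500 + 8/25 → 317/500
merge 183/500 + 317/500 → 1
L = 157/500 + 317/500 + 1 = 487/250 = 1.948 bits/symbol.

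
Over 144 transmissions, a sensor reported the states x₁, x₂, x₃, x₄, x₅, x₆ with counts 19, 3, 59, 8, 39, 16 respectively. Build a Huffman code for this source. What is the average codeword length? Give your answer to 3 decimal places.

Probabilities are the counts divided by 144.
Repeatedly combine the two least-probable nodes; the expected code length is the sum of the merged weights.
merge 1/48 + 1/18 → 11/144
merge 11/144 + 1/9 → 3/16
merge 19/144 + 3/16 → 23/72
merge 13/48 + 23/72 → 85/144
merge 59/144 + 85/144 → 1
L = 11/144 + 3/16 + 23/72 + 85/144 + 1 = 313/144 ≈ 2.174 bits/symbol.

2.174 bits/symbol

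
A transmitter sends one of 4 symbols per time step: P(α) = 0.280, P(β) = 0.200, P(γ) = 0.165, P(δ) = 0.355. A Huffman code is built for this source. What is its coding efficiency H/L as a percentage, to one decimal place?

Entropy H = −Σ p log₂ p ≈ 1.9379 bits.
Huffman merges: 33/200+1/5→73/200; 7/25+71/200→127/200; 73/200+127/200→1. L = 2 ≈ 2.0000.
Efficiency = H/L = 1.9379/2.0000 = 96.9%.

96.9%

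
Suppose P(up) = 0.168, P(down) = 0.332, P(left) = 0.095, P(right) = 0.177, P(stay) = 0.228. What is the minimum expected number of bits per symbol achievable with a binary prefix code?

2.263 bits/symbol

Repeatedly combine the two least-probable nodes; the expected code length is the sum of the merged weights.
merge 19/200 + 21/125 → 263/1000
merge 177/1000 + 57/250 → 81/200
merge 263/1000 + 83/250 → 119/200
merge 81/200 + 119/200 → 1
L = 263/1000 + 81/200 + 119/200 + 1 = 2263/1000 = 2.263 bits/symbol.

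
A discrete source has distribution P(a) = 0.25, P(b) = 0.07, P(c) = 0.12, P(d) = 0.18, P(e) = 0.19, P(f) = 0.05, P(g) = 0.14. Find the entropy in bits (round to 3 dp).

2.649 bits

H = −Σ pᵢ log₂ pᵢ.
−0.25·log₂(0.25) = 0.5000
−0.07·log₂(0.07) = 0.2686
−0.12·log₂(0.12) = 0.3671
−0.18·log₂(0.18) = 0.4453
−0.19·log₂(0.19) = 0.4552
−0.05·log₂(0.05) = 0.2161
−0.14·log₂(0.14) = 0.3971
Sum ≈ 2.6494 → 2.649 bits.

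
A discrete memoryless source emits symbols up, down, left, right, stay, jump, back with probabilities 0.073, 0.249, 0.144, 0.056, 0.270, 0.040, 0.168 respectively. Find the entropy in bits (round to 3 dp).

2.539 bits

H = −Σ pᵢ log₂ pᵢ.
−0.073·log₂(0.073) = 0.2756
−0.249·log₂(0.249) = 0.4994
−0.144·log₂(0.144) = 0.4026
−0.056·log₂(0.056) = 0.2329
−0.270·log₂(0.270) = 0.5100
−0.040·log₂(0.040) = 0.1858
−0.168·log₂(0.168) = 0.4323
Sum ≈ 2.5387 → 2.539 bits.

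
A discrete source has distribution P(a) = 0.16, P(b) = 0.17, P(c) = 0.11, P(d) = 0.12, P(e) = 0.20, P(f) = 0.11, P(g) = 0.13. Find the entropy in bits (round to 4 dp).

H = −Σ pᵢ log₂ pᵢ.
−0.16·log₂(0.16) = 0.4230
−0.17·log₂(0.17) = 0.4346
−0.11·log₂(0.11) = 0.3503
−0.12·log₂(0.12) = 0.3671
−0.20·log₂(0.20) = 0.4644
−0.11·log₂(0.11) = 0.3503
−0.13·log₂(0.13) = 0.3826
Sum ≈ 2.7723 → 2.7723 bits.

2.7723 bits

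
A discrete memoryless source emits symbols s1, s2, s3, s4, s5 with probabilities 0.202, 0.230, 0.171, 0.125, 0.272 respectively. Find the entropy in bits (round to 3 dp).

H = −Σ pᵢ log₂ pᵢ.
−0.202·log₂(0.202) = 0.4661
−0.230·log₂(0.230) = 0.4877
−0.171·log₂(0.171) = 0.4357
−0.125·log₂(0.125) = 0.3750
−0.272·log₂(0.272) = 0.5109
Sum ≈ 2.2754 → 2.275 bits.

2.275 bits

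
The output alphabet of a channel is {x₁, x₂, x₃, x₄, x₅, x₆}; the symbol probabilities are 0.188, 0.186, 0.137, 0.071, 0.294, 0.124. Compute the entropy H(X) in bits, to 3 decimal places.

2.461 bits

H = −Σ pᵢ log₂ pᵢ.
−0.188·log₂(0.188) = 0.4533
−0.186·log₂(0.186) = 0.4514
−0.137·log₂(0.137) = 0.3929
−0.071·log₂(0.071) = 0.2709
−0.294·log₂(0.294) = 0.5192
−0.124·log₂(0.124) = 0.3734
Sum ≈ 2.4612 → 2.461 bits.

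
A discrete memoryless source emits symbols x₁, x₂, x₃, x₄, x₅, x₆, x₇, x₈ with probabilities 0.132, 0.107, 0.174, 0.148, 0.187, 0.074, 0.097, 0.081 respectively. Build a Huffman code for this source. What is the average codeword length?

2.968 bits/symbol

Repeatedly combine the two least-probable nodes; the expected code length is the sum of the merged weights.
merge 37/500 + 81/1000 → 31/200
merge 97/1000 + 107/1000 → 51/250
merge 33/250 + 37/250 → 7/25
merge 31/200 + 87/500 → 329/1000
merge 187/1000 + 51/250 → 391/1000
merge 7/25 + 329/1000 → 609/1000
merge 391/1000 + 609/1000 → 1
L = 31/200 + 51/250 + 7/25 + 329/1000 + 391/1000 + 609/1000 + 1 = 371/125 = 2.968 bits/symbol.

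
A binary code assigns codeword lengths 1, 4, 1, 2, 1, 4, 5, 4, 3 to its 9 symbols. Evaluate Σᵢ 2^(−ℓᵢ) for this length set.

With common denominator 2^5 = 32: Σ 2^(−ℓᵢ) = 16/32 + 2/32 + 16/32 + 8/32 + 16/32 + 2/32 + 1/32 + 2/32 + 4/32 = 67/32 = 2.09375.

2.09375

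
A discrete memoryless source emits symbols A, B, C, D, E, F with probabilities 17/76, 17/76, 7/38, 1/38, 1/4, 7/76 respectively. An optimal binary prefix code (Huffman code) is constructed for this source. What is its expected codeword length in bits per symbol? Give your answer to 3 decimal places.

Repeatedly combine the two least-probable nodes; the expected code length is the sum of the merged weights.
merge 1/38 + 7/76 → 9/76
merge 9/76 + 7/38 → 23/76
merge 17/76 + 17/76 → 17/38
merge 1/4 + 23/76 → 21/38
merge 17/38 + 21/38 → 1
L = 9/76 + 23/76 + 17/38 + 21/38 + 1 = 46/19 ≈ 2.421 bits/symbol.

2.421 bits/symbol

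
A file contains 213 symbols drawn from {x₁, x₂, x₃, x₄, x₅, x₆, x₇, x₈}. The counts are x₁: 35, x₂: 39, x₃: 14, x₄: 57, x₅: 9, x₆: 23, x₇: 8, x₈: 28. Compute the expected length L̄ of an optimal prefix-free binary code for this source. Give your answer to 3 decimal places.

2.775 bits/symbol

Probabilities are the counts divided by 213.
Repeatedly combine the two least-probable nodes; the expected code length is the sum of the merged weights.
merge 8/213 + 3/71 → 17/213
merge 14/213 + 17/213 → 31/213
merge 23/213 + 28/213 → 17/71
merge 31/213 + 35/213 → 22/71
merge 13/71 + 17/71 → 30/71
merge 19/71 + 22/71 → 41/71
merge 30/71 + 41/71 → 1
L = 17/213 + 31/213 + 17/71 + 22/71 + 30/71 + 41/71 + 1 = 197/71 ≈ 2.775 bits/symbol.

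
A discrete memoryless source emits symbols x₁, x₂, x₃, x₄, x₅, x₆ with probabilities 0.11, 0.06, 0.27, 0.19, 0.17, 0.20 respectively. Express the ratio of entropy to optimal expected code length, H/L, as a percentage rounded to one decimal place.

Entropy H = −Σ p log₂ p ≈ 2.4580 bits.
Huffman merges: 3/50+11/100→17/100; 17/100+17/100→17/50; 19/100+1/5→39/100; 27/100+17/50→61/100; 39/100+61/100→1. L = 251/100 ≈ 2.5100.
Efficiency = H/L = 2.4580/2.5100 = 97.9%.

97.9%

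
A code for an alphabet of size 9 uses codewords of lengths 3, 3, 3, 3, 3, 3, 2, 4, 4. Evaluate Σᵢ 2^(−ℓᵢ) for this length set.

With common denominator 2^4 = 16: Σ 2^(−ℓᵢ) = 2/16 + 2/16 + 2/16 + 2/16 + 2/16 + 2/16 + 4/16 + 1/16 + 1/16 = 18/16 = 1.125.

1.125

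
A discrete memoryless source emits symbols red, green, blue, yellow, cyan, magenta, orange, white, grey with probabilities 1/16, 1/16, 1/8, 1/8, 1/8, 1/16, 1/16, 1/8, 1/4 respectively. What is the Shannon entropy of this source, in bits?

Each probability is a power of 1/2, so log₂(1/p) is an integer.
H = Σ p·log₂(1/p) = 1/16·4 + 1/16·4 + 1/8·3 + 1/8·3 + 1/8·3 + 1/16·4 + 1/16·4 + 1/8·3 + 1/4·2 = 3 bits.

3 bits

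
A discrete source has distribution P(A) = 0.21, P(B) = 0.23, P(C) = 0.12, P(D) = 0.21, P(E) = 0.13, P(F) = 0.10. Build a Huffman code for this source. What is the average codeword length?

Repeatedly combine the two least-probable nodes; the expected code length is the sum of the merged weights.
merge 1/10 + 3/25 → 11/50
merge 13/100 + 21/100 → 17/50
merge 21/100 + 11/50 → 43/100
merge 23/100 + 17/50 → 57/100
merge 43/100 + 57/100 → 1
L = 11/50 + 17/50 + 43/100 + 57/100 + 1 = 64/25 = 2.56 bits/symbol.

2.56 bits/symbol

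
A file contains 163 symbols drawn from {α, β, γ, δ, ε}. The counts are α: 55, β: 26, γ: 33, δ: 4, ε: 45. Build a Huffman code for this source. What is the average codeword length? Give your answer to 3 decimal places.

2.184 bits/symbol

Probabilities are the counts divided by 163.
Repeatedly combine the two least-probable nodes; the expected code length is the sum of the merged weights.
merge 4/163 + 26/163 → 30/163
merge 30/163 + 33/163 → 63/163
merge 45/163 + 55/163 → 100/163
merge 63/163 + 100/163 → 1
L = 30/163 + 63/163 + 100/163 + 1 = 356/163 ≈ 2.184 bits/symbol.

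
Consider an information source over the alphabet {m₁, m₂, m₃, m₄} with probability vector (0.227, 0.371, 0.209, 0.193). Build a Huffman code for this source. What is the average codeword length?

2 bits/symbol

Repeatedly combine the two least-probable nodes; the expected code length is the sum of the merged weights.
merge 193/1000 + 209/1000 → 201/500
merge 227/1000 + 371/1000 → 299/500
merge 201/500 + 299/500 → 1
L = 201/500 + 299/500 + 1 = 2 bits/symbol.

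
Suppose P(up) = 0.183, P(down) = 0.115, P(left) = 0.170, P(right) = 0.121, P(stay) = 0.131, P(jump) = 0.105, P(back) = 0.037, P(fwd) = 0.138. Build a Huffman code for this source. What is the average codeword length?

Repeatedly combine the two least-probable nodes; the expected code length is the sum of the merged weights.
merge 37/1000 + 21/200 → 71/500
merge 23/200 + 121/1000 → 59/250
merge 131/1000 + 69/500 → 269/1000
merge 71/500 + 17/100 → 39/125
merge 183/1000 + 59/250 → 419/1000
merge 269/1000 + 39/125 → 581/1000
merge 419/1000 + 581/1000 → 1
L = 71/500 + 59/250 + 269/1000 + 39/125 + 419/1000 + 581/1000 + 1 = 2959/1000 = 2.959 bits/symbol.

2.959 bits/symbol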